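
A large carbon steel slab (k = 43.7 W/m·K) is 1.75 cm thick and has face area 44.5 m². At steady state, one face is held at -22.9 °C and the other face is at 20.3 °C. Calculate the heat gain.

Q = kA·ΔT/L = 43.7 × 44.5 × |-22.9 °C − 20.3 °C| / 0.0175 = 4.80×10^6 W

Q = 4800 kW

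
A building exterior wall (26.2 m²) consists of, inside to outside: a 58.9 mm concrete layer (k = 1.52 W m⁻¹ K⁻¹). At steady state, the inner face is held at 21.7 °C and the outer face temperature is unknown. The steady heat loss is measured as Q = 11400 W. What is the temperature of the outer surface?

Sum the resistances:
  R_concrete = L/(kA) = 0.0589/(1.52·26.2) = 0.001479 K/W
ΣR = 0.001479 K/W
ΔT = Q·ΣR = 11400 × 0.001479 = 16.86 K
Heat flows outward, so T_out = T_in − ΔT = 21.7 − 16.86 = 4.84 °C

T_out = 4.84 °C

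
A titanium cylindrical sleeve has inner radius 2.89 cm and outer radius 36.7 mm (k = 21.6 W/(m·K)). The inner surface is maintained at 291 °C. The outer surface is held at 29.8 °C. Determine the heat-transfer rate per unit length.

Q' = 2πk·ΔT/ln(r₂/r₁) = 2π × 21.6 × 261.2 / ln(0.0367/0.0289) = 1.48×10^5 W/m

Q' = 148 kW/m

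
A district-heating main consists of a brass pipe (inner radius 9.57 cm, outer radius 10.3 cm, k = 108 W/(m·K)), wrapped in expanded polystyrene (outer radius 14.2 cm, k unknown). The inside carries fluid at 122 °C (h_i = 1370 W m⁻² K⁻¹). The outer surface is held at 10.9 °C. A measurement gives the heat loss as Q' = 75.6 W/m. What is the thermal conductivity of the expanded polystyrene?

k = 0.0348 W/m·K

ΣR = ΔT/Q' = |122 − 10.9|/75.6 = 1.470 m·K/W
Known resistances:
  R'_conv,in = 1/(2πr h) = 1/(2π·0.0957·1370) = 0.001214 m·K/W
  R'_brass = ln(0.103/0.0957)/(2πk) = 0.07351/(2π·108) = 1.083×10^-4 m·K/W
R_expanded polystyrene = ΣR − ΣR_known = 1.470 − 0.001322 = 1.469 m·K/W
ln(r₂/r₁)/(2πk) = 1.469 ⇒ k = 0.3211/(2π·1.469) = 0.0348 W/m·K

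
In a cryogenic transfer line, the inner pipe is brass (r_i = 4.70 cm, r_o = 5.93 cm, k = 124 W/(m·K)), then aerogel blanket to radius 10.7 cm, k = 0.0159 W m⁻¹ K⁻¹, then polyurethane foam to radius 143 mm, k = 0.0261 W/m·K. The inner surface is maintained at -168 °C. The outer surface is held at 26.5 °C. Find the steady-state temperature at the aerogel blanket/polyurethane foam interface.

T = -18.3 °C

Series thermal resistances, inner to outer:
  R'_brass = ln(0.0593/0.0470)/(2πk) = 0.2325/(2π·124) = 2.984×10^-4 m·K/W
  R'_aerogel blanket = ln(0.107/0.0593)/(2πk) = 0.5902/(2π·0.0159) = 5.908 m·K/W
  R'_polyurethane foam = ln(0.143/0.107)/(2πk) = 0.2900/(2π·0.0261) = 1.768 m·K/W
ΣR = 2.984×10^-4 + 5.908 + 1.768 = 7.676 m·K/W
Q' = ΔT/ΣR = (-168 °C − 26.5 °C)/7.676 = -25.34 W/m
From the inner boundary to the aerogel blanket/polyurethane foam interface, ΣR_partial = 5.908 m·K/W.
T_interface = T_in − Q'·ΣR_partial = -168 °C − (-25.34)(5.908) = -18.3 °C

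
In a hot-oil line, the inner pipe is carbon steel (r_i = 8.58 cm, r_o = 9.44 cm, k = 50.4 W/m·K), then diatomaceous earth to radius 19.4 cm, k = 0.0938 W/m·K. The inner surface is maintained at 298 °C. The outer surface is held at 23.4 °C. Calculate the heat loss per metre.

Q' = 225 W/m

Resistance network (inner→outer):
  R'_carbon steel = ln(0.0944/0.0858)/(2πk) = 0.09552/(2π·50.4) = 3.016×10^-4 m·K/W
  R'_diatomaceous earth = ln(0.194/0.0944)/(2πk) = 0.7203/(2π·0.0938) = 1.222 m·K/W
ΣR = 3.016×10^-4 + 1.222 = 1.222 m·K/W
Q' = ΔT/ΣR = (298 °C − 23.4 °C)/1.222 = 225 W/m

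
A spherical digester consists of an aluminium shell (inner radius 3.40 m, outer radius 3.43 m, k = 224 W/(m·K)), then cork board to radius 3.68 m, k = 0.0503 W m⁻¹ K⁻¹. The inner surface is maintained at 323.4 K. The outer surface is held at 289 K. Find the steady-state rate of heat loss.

Series thermal resistances, inner to outer:
  R_aluminium = (1/3.40 − 1/3.43)/(4πk) = 0.002572/(4π·224) = 9.139×10^-7 K/W
  R_cork board = (1/3.43 − 1/3.68)/(4πk) = 0.01981/(4π·0.0503) = 0.03133 K/W
ΣR = 9.139×10^-7 + 0.03133 = 0.03133 K/W
Q = ΔT/ΣR = (323.4 K − 289 K)/0.03133 = 1100 W

Q = 1100 W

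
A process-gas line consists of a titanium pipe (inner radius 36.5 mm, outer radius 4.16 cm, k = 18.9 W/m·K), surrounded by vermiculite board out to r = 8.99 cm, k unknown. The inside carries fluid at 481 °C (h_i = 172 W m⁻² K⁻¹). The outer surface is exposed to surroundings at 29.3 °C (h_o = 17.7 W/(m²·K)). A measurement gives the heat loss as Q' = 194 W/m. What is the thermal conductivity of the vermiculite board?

ΣR = ΔT/Q' = |481 − 29.3|/194 = 2.328 m·K/W
Known resistances:
  R'_conv,in = 1/(2πr h) = 1/(2π·0.0365·172) = 0.02535 m·K/W
  R'_titanium = ln(0.0416/0.0365)/(2πk) = 0.1308/(2π·18.9) = 0.001101 m·K/W
  R'_conv,out = 1/(2πr h) = 1/(2π·0.0899·17.7) = 0.1000 m·K/W
R_vermiculite board = ΣR − ΣR_known = 2.328 − 0.1265 = 2.201 m·K/W
ln(r₂/r₁)/(2πk) = 2.201 ⇒ k = 0.7706/(2π·2.201) = 0.0557 W/m·K

k = 0.0557 W/m·K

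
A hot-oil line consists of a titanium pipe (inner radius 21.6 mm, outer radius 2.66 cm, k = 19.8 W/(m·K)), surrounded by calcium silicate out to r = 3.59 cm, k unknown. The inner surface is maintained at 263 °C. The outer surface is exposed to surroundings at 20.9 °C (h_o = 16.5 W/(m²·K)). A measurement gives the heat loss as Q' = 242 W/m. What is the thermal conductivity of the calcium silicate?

ΣR = ΔT/Q' = |263 − 20.9|/242 = 1.000 m·K/W
Known resistances:
  R'_titanium = ln(0.0266/0.0216)/(2πk) = 0.2082/(2π·19.8) = 0.001674 m·K/W
  R'_conv,out = 1/(2πr h) = 1/(2π·0.0359·16.5) = 0.2687 m·K/W
R_calcium silicate = ΣR − ΣR_known = 1.000 − 0.2704 = 0.7296 m·K/W
ln(r₂/r₁)/(2πk) = 0.7296 ⇒ k = 0.2998/(2π·0.7296) = 0.0654 W/m·K

k = 0.0654 W/m·K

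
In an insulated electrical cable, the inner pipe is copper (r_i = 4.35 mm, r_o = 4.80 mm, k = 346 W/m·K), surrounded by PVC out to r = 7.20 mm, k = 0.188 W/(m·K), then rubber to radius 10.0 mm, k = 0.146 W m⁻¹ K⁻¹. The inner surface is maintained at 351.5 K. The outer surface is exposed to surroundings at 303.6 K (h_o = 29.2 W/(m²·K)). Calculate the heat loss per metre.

Resistance network (inner→outer):
  R'_copper = ln(0.00480/0.00435)/(2πk) = 0.09844/(2π·346) = 4.528×10^-5 m·K/W
  R'_PVC = ln(0.00720/0.00480)/(2πk) = 0.4055/(2π·0.188) = 0.3433 m·K/W
  R'_rubber = ln(0.0100/0.00720)/(2πk) = 0.3285/(2π·0.146) = 0.3581 m·K/W
  R'_conv,out = 1/(2πr h) = 1/(2π·0.0100·29.2) = 0.5451 m·K/W
ΣR = 4.528×10^-5 + 0.3433 + 0.3581 + 0.5451 = 1.247 m·K/W
Q' = ΔT/ΣR = (351.5 K − 303.6 K)/1.247 = 38.4 W/m

Q' = 38.4 W/m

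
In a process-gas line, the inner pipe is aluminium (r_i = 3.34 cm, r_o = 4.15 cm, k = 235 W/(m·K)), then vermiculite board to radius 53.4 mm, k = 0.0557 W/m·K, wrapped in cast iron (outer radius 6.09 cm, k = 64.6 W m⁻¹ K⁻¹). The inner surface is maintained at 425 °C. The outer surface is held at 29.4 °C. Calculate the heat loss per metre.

Q' = 549 W/m

Treat each layer as a resistance in series:
  R'_aluminium = ln(0.0415/0.0334)/(2πk) = 0.2171/(2π·235) = 1.471×10^-4 m·K/W
  R'_vermiculite board = ln(0.0534/0.0415)/(2πk) = 0.2521/(2π·0.0557) = 0.7204 m·K/W
  R'_cast iron = ln(0.0609/0.0534)/(2πk) = 0.1314/(2π·64.6) = 3.238×10^-4 m·K/W
ΣR = 1.471×10^-4 + 0.7204 + 3.238×10^-4 = 0.7209 m·K/W
Q' = ΔT/ΣR = (425 °C − 29.4 °C)/0.7209 = 549 W/m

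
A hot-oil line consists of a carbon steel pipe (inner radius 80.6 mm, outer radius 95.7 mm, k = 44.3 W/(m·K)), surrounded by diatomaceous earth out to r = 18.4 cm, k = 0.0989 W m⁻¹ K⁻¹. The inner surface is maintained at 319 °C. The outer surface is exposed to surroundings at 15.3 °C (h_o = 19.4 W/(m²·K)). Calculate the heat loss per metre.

Q' = 277 W/m

Series thermal resistances, inner to outer:
  R'_carbon steel = ln(0.0957/0.0806)/(2πk) = 0.1717/(2π·44.3) = 6.169×10^-4 m·K/W
  R'_diatomaceous earth = ln(0.184/0.0957)/(2πk) = 0.6537/(2π·0.0989) = 1.052 m·K/W
  R'_conv,out = 1/(2πr h) = 1/(2π·0.184·19.4) = 0.04459 m·K/W
ΣR = 6.169×10^-4 + 1.052 + 0.04459 = 1.097 m·K/W
Q' = ΔT/ΣR = (319 °C − 15.3 °C)/1.097 = 277 W/m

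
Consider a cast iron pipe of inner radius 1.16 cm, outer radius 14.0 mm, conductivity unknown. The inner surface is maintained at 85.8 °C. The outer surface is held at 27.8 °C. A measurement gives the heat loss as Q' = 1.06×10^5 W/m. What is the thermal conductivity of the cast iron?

k = 54.7 W/m·K

ΣR = ΔT/Q' = |85.8 − 27.8|/1.06×10^5 = 5.472×10^-4 m·K/W
ln(r₂/r₁)/(2πk) = 5.472×10^-4 ⇒ k = 0.1881/(2π·5.472×10^-4) = 54.7 W/m·K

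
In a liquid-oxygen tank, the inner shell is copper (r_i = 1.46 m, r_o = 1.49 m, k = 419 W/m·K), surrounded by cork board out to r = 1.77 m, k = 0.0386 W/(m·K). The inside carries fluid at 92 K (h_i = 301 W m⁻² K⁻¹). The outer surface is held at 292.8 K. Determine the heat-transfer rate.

Treat each layer as a resistance in series:
  R_conv,in = 1/(4πr²h) = 1/(4π·1.46²·301) = 1.240×10^-4 K/W
  R_copper = (1/1.46 − 1/1.49)/(4πk) = 0.01379/(4π·419) = 2.619×10^-6 K/W
  R_cork board = (1/1.49 − 1/1.77)/(4πk) = 0.1062/(4π·0.0386) = 0.2189 K/W
ΣR = 1.240×10^-4 + 2.619×10^-6 + 0.2189 = 0.2190 K/W
Q = ΔT/ΣR = (92 K − 292.8 K)/0.2190 = -917 W
(Negative Q ⇒ heat flows inward; heat gain = 917 W.)

Q = 917 W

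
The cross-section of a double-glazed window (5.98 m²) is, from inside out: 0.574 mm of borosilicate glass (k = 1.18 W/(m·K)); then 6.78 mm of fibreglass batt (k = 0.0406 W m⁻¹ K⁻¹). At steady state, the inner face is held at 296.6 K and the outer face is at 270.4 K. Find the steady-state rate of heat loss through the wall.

Q = 935 W

Resistance network (inner→outer):
  R_borosilicate glass = L/(kA) = 5.74×10^-4/(1.18·5.98) = 8.134×10^-5 K/W
  R_fibreglass batt = L/(kA) = 0.00678/(0.0406·5.98) = 0.02793 K/W
ΣR = 8.134×10^-5 + 0.02793 = 0.02801 K/W
Q = ΔT/ΣR = (296.6 K − 270.4 K)/0.02801 = 935 W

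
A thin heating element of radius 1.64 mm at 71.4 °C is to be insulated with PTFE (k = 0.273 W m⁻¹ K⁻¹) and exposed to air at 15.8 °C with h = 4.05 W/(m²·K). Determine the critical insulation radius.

For a cylinder, r_cr = k_ins/h = 0.273/4.05 = 0.0674 m = 6.74 cm

r_cr = 6.74 cm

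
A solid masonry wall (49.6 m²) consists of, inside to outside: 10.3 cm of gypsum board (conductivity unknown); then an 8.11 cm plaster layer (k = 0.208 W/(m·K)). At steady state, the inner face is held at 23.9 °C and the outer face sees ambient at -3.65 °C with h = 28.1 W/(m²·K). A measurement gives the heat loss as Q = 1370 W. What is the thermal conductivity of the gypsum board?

k = 0.180 W/m·K

ΣR = ΔT/Q = |23.9 − -3.65|/1370 = 0.02011 K/W
Known resistances:
  R_plaster = L/(kA) = 0.0811/(0.208·49.6) = 0.007861 K/W
  R_conv,out = 1/(hA) = 1/(28.1·49.6) = 7.175×10^-4 K/W
R_gypsum board = ΣR − ΣR_known = 0.02011 − 0.008578 = 0.01153 K/W
L/(kA) = 0.01153 ⇒ k = 0.103/(0.01153·49.6) = 0.180 W/m·K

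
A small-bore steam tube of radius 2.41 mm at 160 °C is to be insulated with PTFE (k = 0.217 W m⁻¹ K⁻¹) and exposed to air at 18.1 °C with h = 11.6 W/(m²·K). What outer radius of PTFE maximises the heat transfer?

r_cr = 1.87 cm

For a cylinder, r_cr = k_ins/h = 0.217/11.6 = 0.0187 m = 1.87 cm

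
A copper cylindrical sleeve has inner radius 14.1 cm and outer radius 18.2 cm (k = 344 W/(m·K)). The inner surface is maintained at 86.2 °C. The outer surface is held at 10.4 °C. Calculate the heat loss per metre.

Q' = 2πk·ΔT/ln(r₂/r₁) = 2π × 344 × 75.8 / ln(0.182/0.141) = 6.42×10^5 W/m

Q' = 642 kW/m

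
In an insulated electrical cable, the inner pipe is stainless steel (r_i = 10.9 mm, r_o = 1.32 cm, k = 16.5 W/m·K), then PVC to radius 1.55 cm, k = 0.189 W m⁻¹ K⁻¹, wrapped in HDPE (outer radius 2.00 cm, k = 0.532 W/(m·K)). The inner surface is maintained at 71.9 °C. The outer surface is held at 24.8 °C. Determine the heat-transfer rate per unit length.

Q' = 221 W/m

Series thermal resistances, inner to outer:
  R'_stainless steel = ln(0.0132/0.0109)/(2πk) = 0.1915/(2π·16.5) = 0.001847 m·K/W
  R'_PVC = ln(0.0155/0.0132)/(2πk) = 0.1606/(2π·0.189) = 0.1353 m·K/W
  R'_HDPE = ln(0.0200/0.0155)/(2πk) = 0.2549/(2π·0.532) = 0.07625 m·K/W
ΣR = 0.001847 + 0.1353 + 0.07625 = 0.2134 m·K/W
Q' = ΔT/ΣR = (71.9 °C − 24.8 °C)/0.2134 = 221 W/m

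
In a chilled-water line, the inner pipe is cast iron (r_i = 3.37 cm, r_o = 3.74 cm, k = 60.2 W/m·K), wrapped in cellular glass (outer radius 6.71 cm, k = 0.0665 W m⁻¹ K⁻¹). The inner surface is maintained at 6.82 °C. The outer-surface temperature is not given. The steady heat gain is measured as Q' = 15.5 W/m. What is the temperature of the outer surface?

Series resistances:
  R'_cast iron = ln(0.0374/0.0337)/(2πk) = 0.1042/(2π·60.2) = 2.754×10^-4 m·K/W
  R'_cellular glass = ln(0.0671/0.0374)/(2πk) = 0.5845/(2π·0.0665) = 1.399 m·K/W
ΣR = 1.399 m·K/W
ΔT = Q'·ΣR = 15.5 × 1.399 = 21.68 K
Heat flows inward, so T_out = T_in + ΔT = 6.82 + 21.68 = 28.5 °C

T_out = 28.5 °C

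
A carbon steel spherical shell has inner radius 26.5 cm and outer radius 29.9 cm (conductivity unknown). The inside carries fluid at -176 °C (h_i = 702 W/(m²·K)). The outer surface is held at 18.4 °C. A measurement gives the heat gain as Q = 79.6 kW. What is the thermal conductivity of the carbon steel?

ΣR = ΔT/Q = |-176 − 18.4|/79600 = 0.002442 K/W
Known resistances:
  R_conv,in = 1/(4πr²h) = 1/(4π·0.265²·702) = 0.001614 K/W
R_carbon steel = ΣR − ΣR_known = 0.002442 − 0.001614 = 8.280×10^-4 K/W
(1/r₁−1/r₂)/(4πk) = 8.280×10^-4 ⇒ k = 0.4291/(4π·8.280×10^-4) = 41.2 W/m·K

k = 41.2 W/m·K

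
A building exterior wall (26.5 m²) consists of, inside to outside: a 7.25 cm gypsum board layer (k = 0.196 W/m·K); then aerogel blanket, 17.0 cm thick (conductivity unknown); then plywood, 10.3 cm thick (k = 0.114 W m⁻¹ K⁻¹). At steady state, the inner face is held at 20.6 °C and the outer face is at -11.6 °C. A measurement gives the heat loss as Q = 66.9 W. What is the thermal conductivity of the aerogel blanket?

k = 0.0148 W/m·K

ΣR = ΔT/Q = |20.6 − -11.6|/66.9 = 0.4813 K/W
Known resistances:
  R_gypsum board = L/(kA) = 0.0725/(0.196·26.5) = 0.01396 K/W
  R_plywood = L/(kA) = 0.103/(0.114·26.5) = 0.03409 K/W
R_aerogel blanket = ΣR − ΣR_known = 0.4813 − 0.04805 = 0.4333 K/W
L/(kA) = 0.4333 ⇒ k = 0.170/(0.4333·26.5) = 0.0148 W/m·K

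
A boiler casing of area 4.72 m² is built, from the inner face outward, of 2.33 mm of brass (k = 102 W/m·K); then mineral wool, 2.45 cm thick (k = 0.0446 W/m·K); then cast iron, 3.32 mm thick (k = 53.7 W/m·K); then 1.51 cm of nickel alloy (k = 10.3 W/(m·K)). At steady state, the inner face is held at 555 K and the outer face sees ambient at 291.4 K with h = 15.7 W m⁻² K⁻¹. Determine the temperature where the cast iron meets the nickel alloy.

Treat each layer as a resistance in series:
  R_brass = L/(kA) = 0.00233/(102·4.72) = 4.840×10^-6 K/W
  R_mineral wool = L/(kA) = 0.0245/(0.0446·4.72) = 0.1164 K/W
  R_cast iron = L/(kA) = 0.00332/(53.7·4.72) = 1.310×10^-5 K/W
  R_nickel alloy = L/(kA) = 0.0151/(10.3·4.72) = 3.106×10^-4 K/W
  R_conv,out = 1/(hA) = 1/(15.7·4.72) = 0.01349 K/W
ΣR = 4.840×10^-6 + 0.1164 + 1.310×10^-5 + 3.106×10^-4 + 0.01349 = 0.1302 K/W
Q = ΔT/ΣR = (555 K − 291.4 K)/0.1302 = 2025 W
From the inner boundary to the cast iron/nickel alloy interface, ΣR_partial = 0.1164 K/W.
T_interface = T_in − Q·ΣR_partial = 555 K − (2025)(0.1164) = 319.3 K

T = 319.3 K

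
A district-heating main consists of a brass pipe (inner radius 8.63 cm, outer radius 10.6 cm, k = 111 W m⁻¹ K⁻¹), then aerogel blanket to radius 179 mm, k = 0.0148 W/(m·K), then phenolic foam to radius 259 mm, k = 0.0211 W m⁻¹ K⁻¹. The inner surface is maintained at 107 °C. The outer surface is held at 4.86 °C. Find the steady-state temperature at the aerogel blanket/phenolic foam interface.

T = 38.7 °C

Series thermal resistances, inner to outer:
  R'_brass = ln(0.106/0.0863)/(2πk) = 0.2056/(2π·111) = 2.948×10^-4 m·K/W
  R'_aerogel blanket = ln(0.179/0.106)/(2πk) = 0.5239/(2π·0.0148) = 5.634 m·K/W
  R'_phenolic foam = ln(0.259/0.179)/(2πk) = 0.3694/(2π·0.0211) = 2.787 m·K/W
ΣR = 2.948×10^-4 + 5.634 + 2.787 = 8.421 m·K/W
Q' = ΔT/ΣR = (107 °C − 4.86 °C)/8.421 = 12.13 W/m
From the inner boundary to the aerogel blanket/phenolic foam interface, ΣR_partial = 5.634 m·K/W.
T_interface = T_in − Q'·ΣR_partial = 107 °C − (12.13)(5.634) = 38.7 °C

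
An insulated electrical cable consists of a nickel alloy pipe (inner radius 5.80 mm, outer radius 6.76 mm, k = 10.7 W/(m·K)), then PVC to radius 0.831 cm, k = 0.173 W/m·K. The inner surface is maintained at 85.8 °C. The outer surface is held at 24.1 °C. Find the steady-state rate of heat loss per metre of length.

Q' = 321 W/m

Treat each layer as a resistance in series:
  R'_nickel alloy = ln(0.00676/0.00580)/(2πk) = 0.1532/(2π·10.7) = 0.002278 m·K/W
  R'_PVC = ln(0.00831/0.00676)/(2πk) = 0.2064/(2π·0.173) = 0.1899 m·K/W
ΣR = 0.002278 + 0.1899 = 0.1922 m·K/W
Q' = ΔT/ΣR = (85.8 °C − 24.1 °C)/0.1922 = 321 W/m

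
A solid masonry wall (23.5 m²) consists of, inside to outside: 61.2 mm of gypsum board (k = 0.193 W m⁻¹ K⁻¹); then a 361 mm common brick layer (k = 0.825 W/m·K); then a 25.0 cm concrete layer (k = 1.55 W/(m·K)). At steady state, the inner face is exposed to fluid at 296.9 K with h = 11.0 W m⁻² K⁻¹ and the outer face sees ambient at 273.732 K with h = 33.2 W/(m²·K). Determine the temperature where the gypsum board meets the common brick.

T = 287.8 K

Series thermal resistances, inner to outer:
  R_conv,in = 1/(hA) = 1/(11.0·23.5) = 0.003868 K/W
  R_gypsum board = L/(kA) = 0.0612/(0.193·23.5) = 0.01349 K/W
  R_common brick = L/(kA) = 0.361/(0.825·23.5) = 0.01862 K/W
  R_concrete = L/(kA) = 0.250/(1.55·23.5) = 0.006863 K/W
  R_conv,out = 1/(hA) = 1/(33.2·23.5) = 0.001282 K/W
ΣR = 0.003868 + 0.01349 + 0.01862 + 0.006863 + 0.001282 = 0.04412 K/W
Q = ΔT/ΣR = (296.9 K − 273.732 K)/0.04412 = 525.1 W
From the inner boundary to the gypsum board/common brick interface, ΣR_partial = 0.01736 K/W.
T_interface = T_in − Q·ΣR_partial = 296.9 K − (525.1)(0.01736) = 287.8 K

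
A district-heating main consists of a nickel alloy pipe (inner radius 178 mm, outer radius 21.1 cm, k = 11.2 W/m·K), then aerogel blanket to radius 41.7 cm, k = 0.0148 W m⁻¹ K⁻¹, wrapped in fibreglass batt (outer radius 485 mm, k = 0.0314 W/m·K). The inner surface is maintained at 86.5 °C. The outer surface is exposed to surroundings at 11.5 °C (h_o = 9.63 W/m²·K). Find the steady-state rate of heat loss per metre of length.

Series thermal resistances, inner to outer:
  R'_nickel alloy = ln(0.211/0.178)/(2πk) = 0.1701/(2π·11.2) = 0.002417 m·K/W
  R'_aerogel blanket = ln(0.417/0.211)/(2πk) = 0.6812/(2π·0.0148) = 7.326 m·K/W
  R'_fibreglass batt = ln(0.485/0.417)/(2πk) = 0.1511/(2π·0.0314) = 0.7657 m·K/W
  R'_conv,out = 1/(2πr h) = 1/(2π·0.485·9.63) = 0.03408 m·K/W
ΣR = 0.002417 + 7.326 + 0.7657 + 0.03408 = 8.128 m·K/W
Q' = ΔT/ΣR = (86.5 °C − 11.5 °C)/8.128 = 9.23 W/m

Q' = 9.23 W/m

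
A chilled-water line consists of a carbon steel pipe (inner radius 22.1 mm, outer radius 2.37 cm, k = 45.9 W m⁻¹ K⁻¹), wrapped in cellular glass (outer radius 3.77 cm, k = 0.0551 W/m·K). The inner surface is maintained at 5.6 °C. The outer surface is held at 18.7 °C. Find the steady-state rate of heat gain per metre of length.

Q' = 9.77 W/m

Treat each layer as a resistance in series:
  R'_carbon steel = ln(0.0237/0.0221)/(2πk) = 0.06990/(2π·45.9) = 2.424×10^-4 m·K/W
  R'_cellular glass = ln(0.0377/0.0237)/(2πk) = 0.4642/(2π·0.0551) = 1.341 m·K/W
ΣR = 2.424×10^-4 + 1.341 = 1.341 m·K/W
Q' = ΔT/ΣR = (5.6 °C − 18.7 °C)/1.341 = -9.77 W/m
(Negative Q' ⇒ heat flows inward; heat gain = 9.77 W/m.)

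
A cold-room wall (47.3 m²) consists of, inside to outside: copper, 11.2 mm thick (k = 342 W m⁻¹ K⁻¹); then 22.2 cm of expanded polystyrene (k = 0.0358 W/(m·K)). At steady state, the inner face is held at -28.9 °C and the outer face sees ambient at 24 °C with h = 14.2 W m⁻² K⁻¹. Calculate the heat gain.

Treat each layer as a resistance in series:
  R_copper = L/(kA) = 0.0112/(342·47.3) = 6.924×10^-7 K/W
  R_expanded polystyrene = L/(kA) = 0.222/(0.0358·47.3) = 0.1311 K/W
  R_conv,out = 1/(hA) = 1/(14.2·47.3) = 0.001489 K/W
ΣR = 6.924×10^-7 + 0.1311 + 0.001489 = 0.1326 K/W
Q = ΔT/ΣR = (-28.9 °C − 24 °C)/0.1326 = -399 W
(Negative Q ⇒ heat flows inward; heat gain = 399 W.)

Q = 399 W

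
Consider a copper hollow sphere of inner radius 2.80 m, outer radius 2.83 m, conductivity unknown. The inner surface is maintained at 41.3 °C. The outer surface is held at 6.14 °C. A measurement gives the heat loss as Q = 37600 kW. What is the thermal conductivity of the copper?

ΣR = ΔT/Q = |41.3 − 6.14|/3.76×10^7 = 9.351×10^-7 K/W
(1/r₁−1/r₂)/(4πk) = 9.351×10^-7 ⇒ k = 0.003786/(4π·9.351×10^-7) = 322 W/m·K

k = 322 W/m·K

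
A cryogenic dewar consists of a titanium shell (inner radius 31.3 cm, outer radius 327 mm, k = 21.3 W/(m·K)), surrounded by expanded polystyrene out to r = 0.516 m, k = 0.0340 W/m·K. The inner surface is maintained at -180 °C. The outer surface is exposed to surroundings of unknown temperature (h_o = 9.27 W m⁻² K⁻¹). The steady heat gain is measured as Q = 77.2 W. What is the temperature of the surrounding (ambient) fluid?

T_out = 24.9 °C

Sum the resistances:
  R_titanium = (1/0.313 − 1/0.327)/(4πk) = 0.1368/(4π·21.3) = 5.110×10^-4 K/W
  R_expanded polystyrene = (1/0.327 − 1/0.516)/(4πk) = 1.120/(4π·0.0340) = 2.622 K/W
  R_conv,out = 1/(4πr²h) = 1/(4π·0.516²·9.27) = 0.03224 K/W
ΣR = 2.654 K/W
ΔT = Q·ΣR = 77.2 × 2.654 = 204.9 K
Heat flows inward, so T_out = T_in + ΔT = -180 + 204.9 = 24.9 °C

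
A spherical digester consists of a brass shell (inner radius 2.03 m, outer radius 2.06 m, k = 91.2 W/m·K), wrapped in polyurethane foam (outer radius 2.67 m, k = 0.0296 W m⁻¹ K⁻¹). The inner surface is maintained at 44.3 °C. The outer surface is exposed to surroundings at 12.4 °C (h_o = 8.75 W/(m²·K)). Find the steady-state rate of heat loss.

Series thermal resistances, inner to outer:
  R_brass = (1/2.03 − 1/2.06)/(4πk) = 0.007174/(4π·91.2) = 6.260×10^-6 K/W
  R_polyurethane foam = (1/2.06 − 1/2.67)/(4πk) = 0.1109/(4π·0.0296) = 0.2982 K/W
  R_conv,out = 1/(4πr²h) = 1/(4π·2.67²·8.75) = 0.001276 K/W
ΣR = 6.260×10^-6 + 0.2982 + 0.001276 = 0.2995 K/W
Q = ΔT/ΣR = (44.3 °C − 12.4 °C)/0.2995 = 107 W

Q = 107 W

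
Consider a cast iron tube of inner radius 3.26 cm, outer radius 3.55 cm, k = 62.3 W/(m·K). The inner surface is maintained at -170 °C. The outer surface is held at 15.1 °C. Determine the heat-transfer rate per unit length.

Q' = 2πk·ΔT/ln(r₂/r₁) = 2π × 62.3 × 185.1 / ln(0.0355/0.0326) = 8.50×10^5 W/m

Q' = 8.50×10^5 W/m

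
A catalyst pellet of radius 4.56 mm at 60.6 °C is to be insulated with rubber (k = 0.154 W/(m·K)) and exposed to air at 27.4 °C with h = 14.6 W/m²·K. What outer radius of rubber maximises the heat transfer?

r_cr = 2.11 cm

For a sphere, r_cr = 2k_ins/h = 2·0.154/14.6 = 0.0211 m = 2.11 cm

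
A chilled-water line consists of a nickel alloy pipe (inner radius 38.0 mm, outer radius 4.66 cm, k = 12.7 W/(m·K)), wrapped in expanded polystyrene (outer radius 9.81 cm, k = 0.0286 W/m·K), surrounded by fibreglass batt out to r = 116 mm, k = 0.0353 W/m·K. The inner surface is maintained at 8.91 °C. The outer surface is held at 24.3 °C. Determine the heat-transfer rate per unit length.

Resistance network (inner→outer):
  R'_nickel alloy = ln(0.0466/0.0380)/(2πk) = 0.2040/(2π·12.7) = 0.002557 m·K/W
  R'_expanded polystyrene = ln(0.0981/0.0466)/(2πk) = 0.7444/(2π·0.0286) = 4.142 m·K/W
  R'_fibreglass batt = ln(0.116/0.0981)/(2πk) = 0.1676/(2π·0.0353) = 0.7557 m·K/W
ΣR = 0.002557 + 4.142 + 0.7557 = 4.900 m·K/W
Q' = ΔT/ΣR = (8.91 °C − 24.3 °C)/4.900 = -3.14 W/m
(Negative Q' ⇒ heat flows inward; heat gain = 3.14 W/m.)

Q' = 3.14 W/m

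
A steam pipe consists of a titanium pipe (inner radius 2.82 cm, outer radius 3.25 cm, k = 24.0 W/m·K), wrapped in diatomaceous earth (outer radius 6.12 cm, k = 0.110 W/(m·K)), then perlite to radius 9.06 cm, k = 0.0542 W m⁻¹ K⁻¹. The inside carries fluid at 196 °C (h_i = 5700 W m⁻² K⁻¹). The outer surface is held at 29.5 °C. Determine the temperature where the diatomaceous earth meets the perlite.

T = 122 °C

Resistance network (inner→outer):
  R'_conv,in = 1/(2πr h) = 1/(2π·0.0282·5700) = 9.901×10^-4 m·K/W
  R'_titanium = ln(0.0325/0.0282)/(2πk) = 0.1419/(2π·24.0) = 9.411×10^-4 m·K/W
  R'_diatomaceous earth = ln(0.0612/0.0325)/(2πk) = 0.6329/(2π·0.110) = 0.9157 m·K/W
  R'_perlite = ln(0.0906/0.0612)/(2πk) = 0.3923/(2π·0.0542) = 1.152 m·K/W
ΣR = 9.901×10^-4 + 9.411×10^-4 + 0.9157 + 1.152 = 2.070 m·K/W
Q' = ΔT/ΣR = (196 °C − 29.5 °C)/2.070 = 80.43 W/m
From the inner boundary to the diatomaceous earth/perlite interface, ΣR_partial = 0.9176 m·K/W.
T_interface = T_in − Q'·ΣR_partial = 196 °C − (80.43)(0.9176) = 122 °C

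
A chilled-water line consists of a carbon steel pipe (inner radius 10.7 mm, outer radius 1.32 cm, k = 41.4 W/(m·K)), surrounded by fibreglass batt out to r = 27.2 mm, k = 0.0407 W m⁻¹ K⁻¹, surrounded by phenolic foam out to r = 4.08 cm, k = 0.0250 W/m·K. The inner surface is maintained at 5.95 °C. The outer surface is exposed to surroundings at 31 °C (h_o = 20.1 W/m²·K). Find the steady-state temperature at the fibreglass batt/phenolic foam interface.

Series thermal resistances, inner to outer:
  R'_carbon steel = ln(0.0132/0.0107)/(2πk) = 0.2100/(2π·41.4) = 8.072×10^-4 m·K/W
  R'_fibreglass batt = ln(0.0272/0.0132)/(2πk) = 0.7230/(2π·0.0407) = 2.827 m·K/W
  R'_phenolic foam = ln(0.0408/0.0272)/(2πk) = 0.4055/(2π·0.0250) = 2.581 m·K/W
  R'_conv,out = 1/(2πr h) = 1/(2π·0.0408·20.1) = 0.1941 m·K/W
ΣR = 8.072×10^-4 + 2.827 + 2.581 + 0.1941 = 5.603 m·K/W
Q' = ΔT/ΣR = (5.95 °C − 31 °C)/5.603 = -4.471 W/m
From the inner boundary to the fibreglass batt/phenolic foam interface, ΣR_partial = 2.828 m·K/W.
T_interface = T_in − Q'·ΣR_partial = 5.95 °C − (-4.471)(2.828) = 18.6 °C

T = 18.6 °C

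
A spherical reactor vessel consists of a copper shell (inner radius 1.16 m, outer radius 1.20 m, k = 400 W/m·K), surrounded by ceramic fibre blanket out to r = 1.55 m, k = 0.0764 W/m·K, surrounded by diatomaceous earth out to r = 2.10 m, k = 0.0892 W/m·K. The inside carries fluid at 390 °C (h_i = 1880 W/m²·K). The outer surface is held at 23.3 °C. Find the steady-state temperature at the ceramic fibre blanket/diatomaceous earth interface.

Resistance network (inner→outer):
  R_conv,in = 1/(4πr²h) = 1/(4π·1.16²·1880) = 3.146×10^-5 K/W
  R_copper = (1/1.16 − 1/1.20)/(4πk) = 0.02874/(4π·400) = 5.717×10^-6 K/W
  R_ceramic fibre blanket = (1/1.20 − 1/1.55)/(4πk) = 0.1882/(4π·0.0764) = 0.1960 K/W
  R_diatomaceous earth = (1/1.55 − 1/2.10)/(4πk) = 0.1690/(4π·0.0892) = 0.1507 K/W
ΣR = 3.146×10^-5 + 5.717×10^-6 + 0.1960 + 0.1507 = 0.3467 K/W
Q = ΔT/ΣR = (390 °C − 23.3 °C)/0.3467 = 1058 W
From the inner boundary to the ceramic fibre blanket/diatomaceous earth interface, ΣR_partial = 0.1960 K/W.
T_interface = T_in − Q·ΣR_partial = 390 °C − (1058)(0.1960) = 183 °C

T = 183 °C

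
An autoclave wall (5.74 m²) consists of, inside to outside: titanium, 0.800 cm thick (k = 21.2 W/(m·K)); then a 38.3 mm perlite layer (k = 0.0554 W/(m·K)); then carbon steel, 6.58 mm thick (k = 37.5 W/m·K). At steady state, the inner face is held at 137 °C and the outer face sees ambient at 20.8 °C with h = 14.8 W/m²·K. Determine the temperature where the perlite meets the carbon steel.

T = 31.2 °C

Resistance network (inner→outer):
  R_titanium = L/(kA) = 0.00800/(21.2·5.74) = 6.574×10^-5 K/W
  R_perlite = L/(kA) = 0.0383/(0.0554·5.74) = 0.1204 K/W
  R_carbon steel = L/(kA) = 0.00658/(37.5·5.74) = 3.057×10^-5 K/W
  R_conv,out = 1/(hA) = 1/(14.8·5.74) = 0.01177 K/W
ΣR = 6.574×10^-5 + 0.1204 + 3.057×10^-5 + 0.01177 = 0.1323 K/W
Q = ΔT/ΣR = (137 °C − 20.8 °C)/0.1323 = 878.3 W
From the inner boundary to the perlite/carbon steel interface, ΣR_partial = 0.1205 K/W.
T_interface = T_in − Q·ΣR_partial = 137 °C − (878.3)(0.1205) = 31.2 °C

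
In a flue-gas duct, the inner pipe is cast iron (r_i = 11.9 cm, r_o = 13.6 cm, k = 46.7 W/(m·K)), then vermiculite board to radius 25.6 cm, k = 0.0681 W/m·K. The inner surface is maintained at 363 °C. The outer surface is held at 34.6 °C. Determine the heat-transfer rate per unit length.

Q' = 222 W/m

Treat each layer as a resistance in series:
  R'_cast iron = ln(0.136/0.119)/(2πk) = 0.1335/(2π·46.7) = 4.551×10^-4 m·K/W
  R'_vermiculite board = ln(0.256/0.136)/(2πk) = 0.6325/(2π·0.0681) = 1.478 m·K/W
ΣR = 4.551×10^-4 + 1.478 = 1.478 m·K/W
Q' = ΔT/ΣR = (363 °C − 34.6 °C)/1.478 = 222 W/m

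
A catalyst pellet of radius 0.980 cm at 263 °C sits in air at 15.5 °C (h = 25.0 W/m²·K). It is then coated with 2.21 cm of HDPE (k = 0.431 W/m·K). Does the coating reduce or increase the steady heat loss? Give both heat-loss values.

Critical radius for a sphere: r_cr = 2k/h = 0.0345 m = 3.45 cm.
Outer radius after coating: r₂ = 0.00980 + 0.0221 = 0.03190 m.
Since r₁ < r_cr and r₂ ≤ r_cr, the coating moves toward the maximum at r_cr — heat loss rises.
Bare: R = 1/(4πr₁²h) = 33.14 K/W; Q = 247.5/33.14 = 7.47 W.
Coated: R = R_cond + R_conv = 16.18 K/W; Q = 247.5/16.18 = 15.3 W.

increases: 7.47 → 15.3 W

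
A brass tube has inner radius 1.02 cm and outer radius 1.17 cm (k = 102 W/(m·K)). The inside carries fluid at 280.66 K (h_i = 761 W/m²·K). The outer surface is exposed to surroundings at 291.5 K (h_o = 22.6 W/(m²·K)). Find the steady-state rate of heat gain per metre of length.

Resistance network (inner→outer):
  R'_conv,in = 1/(2πr h) = 1/(2π·0.0102·761) = 0.02050 m·K/W
  R'_brass = ln(0.0117/0.0102)/(2πk) = 0.1372/(2π·102) = 2.141×10^-4 m·K/W
  R'_conv,out = 1/(2πr h) = 1/(2π·0.0117·22.6) = 0.6019 m·K/W
ΣR = 0.02050 + 2.141×10^-4 + 0.6019 = 0.6226 m·K/W
Q' = ΔT/ΣR = (280.66 K − 291.5 K)/0.6226 = -17.4 W/m
(Negative Q' ⇒ heat flows inward; heat gain = 17.4 W/m.)

Q' = 17.4 W/m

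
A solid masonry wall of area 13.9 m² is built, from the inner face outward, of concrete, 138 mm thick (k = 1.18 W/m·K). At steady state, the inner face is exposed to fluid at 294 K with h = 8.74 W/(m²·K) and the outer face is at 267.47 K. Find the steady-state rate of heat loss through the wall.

Q = 1590 W

Resistance network (inner→outer):
  R_conv,in = 1/(hA) = 1/(8.74·13.9) = 0.008231 K/W
  R_concrete = L/(kA) = 0.138/(1.18·13.9) = 0.008414 K/W
ΣR = 0.008231 + 0.008414 = 0.01665 K/W
Q = ΔT/ΣR = (294 K − 267.47 K)/0.01665 = 1590 W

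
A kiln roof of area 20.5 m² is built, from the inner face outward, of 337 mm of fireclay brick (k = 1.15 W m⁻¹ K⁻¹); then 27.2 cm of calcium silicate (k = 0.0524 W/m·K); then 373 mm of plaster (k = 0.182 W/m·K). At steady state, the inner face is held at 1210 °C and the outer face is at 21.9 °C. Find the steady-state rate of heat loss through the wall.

Q = 3230 W

Treat each layer as a resistance in series:
  R_fireclay brick = L/(kA) = 0.337/(1.15·20.5) = 0.01429 K/W
  R_calcium silicate = L/(kA) = 0.272/(0.0524·20.5) = 0.2532 K/W
  R_plaster = L/(kA) = 0.373/(0.182·20.5) = 0.09997 K/W
ΣR = 0.01429 + 0.2532 + 0.09997 = 0.3675 K/W
Q = ΔT/ΣR = (1210 °C − 21.9 °C)/0.3675 = 3230 W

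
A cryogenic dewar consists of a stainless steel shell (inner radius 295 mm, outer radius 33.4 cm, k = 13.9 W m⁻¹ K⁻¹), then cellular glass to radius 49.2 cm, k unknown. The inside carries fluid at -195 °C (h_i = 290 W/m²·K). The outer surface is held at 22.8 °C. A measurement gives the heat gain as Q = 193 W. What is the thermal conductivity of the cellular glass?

ΣR = ΔT/Q = |-195 − 22.8|/193 = 1.128 K/W
Known resistances:
  R_conv,in = 1/(4πr²h) = 1/(4π·0.295²·290) = 0.003153 K/W
  R_stainless steel = (1/0.295 − 1/0.334)/(4πk) = 0.3958/(4π·13.9) = 0.002266 K/W
R_cellular glass = ΣR − ΣR_known = 1.128 − 0.005419 = 1.123 K/W
(1/r₁−1/r₂)/(4πk) = 1.123 ⇒ k = 0.9615/(4π·1.123) = 0.0681 W/m·K

k = 0.0681 W/m·K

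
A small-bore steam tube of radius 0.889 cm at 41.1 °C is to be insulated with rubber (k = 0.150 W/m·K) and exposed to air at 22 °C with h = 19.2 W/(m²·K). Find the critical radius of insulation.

r_cr = 0.781 cm

For a cylinder, r_cr = k_ins/h = 0.150/19.2 = 0.00781 m = 0.781 cm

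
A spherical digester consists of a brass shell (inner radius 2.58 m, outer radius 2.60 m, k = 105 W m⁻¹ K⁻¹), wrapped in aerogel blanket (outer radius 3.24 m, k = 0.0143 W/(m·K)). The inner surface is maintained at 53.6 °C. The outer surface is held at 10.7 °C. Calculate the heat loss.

Q = 101 W

Treat each layer as a resistance in series:
  R_brass = (1/2.58 − 1/2.60)/(4πk) = 0.002982/(4π·105) = 2.260×10^-6 K/W
  R_aerogel blanket = (1/2.60 − 1/3.24)/(4πk) = 0.07597/(4π·0.0143) = 0.4228 K/W
ΣR = 2.260×10^-6 + 0.4228 = 0.4228 K/W
Q = ΔT/ΣR = (53.6 °C − 10.7 °C)/0.4228 = 101 W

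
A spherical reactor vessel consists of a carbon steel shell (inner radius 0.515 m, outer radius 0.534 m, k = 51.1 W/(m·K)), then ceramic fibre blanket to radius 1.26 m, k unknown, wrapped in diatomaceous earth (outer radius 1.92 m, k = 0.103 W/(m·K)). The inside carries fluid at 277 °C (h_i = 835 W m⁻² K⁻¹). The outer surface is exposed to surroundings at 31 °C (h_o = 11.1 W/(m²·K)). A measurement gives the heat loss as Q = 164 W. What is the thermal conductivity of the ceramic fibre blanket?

ΣR = ΔT/Q = |277 − 31|/164 = 1.500 K/W
Known resistances:
  R_conv,in = 1/(4πr²h) = 1/(4π·0.515²·835) = 3.593×10^-4 K/W
  R_carbon steel = (1/0.515 − 1/0.534)/(4πk) = 0.06909/(4π·51.1) = 1.076×10^-4 K/W
  R_diatomaceous earth = (1/1.26 − 1/1.92)/(4πk) = 0.2728/(4π·0.103) = 0.2108 K/W
  R_conv,out = 1/(4πr²h) = 1/(4π·1.92²·11.1) = 0.001945 K/W
R_ceramic fibre blanket = ΣR − ΣR_known = 1.500 − 0.2132 = 1.287 K/W
(1/r₁−1/r₂)/(4πk) = 1.287 ⇒ k = 1.079/(4π·1.287) = 0.0667 W/m·K

k = 0.0667 W/m·K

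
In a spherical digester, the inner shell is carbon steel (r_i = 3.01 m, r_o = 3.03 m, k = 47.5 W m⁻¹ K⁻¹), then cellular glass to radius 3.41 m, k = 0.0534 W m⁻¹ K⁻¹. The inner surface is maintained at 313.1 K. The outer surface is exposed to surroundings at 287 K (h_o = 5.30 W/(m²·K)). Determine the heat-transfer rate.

Q = 465 W

Series thermal resistances, inner to outer:
  R_carbon steel = (1/3.01 − 1/3.03)/(4πk) = 0.002193/(4π·47.5) = 3.674×10^-6 K/W
  R_cellular glass = (1/3.03 − 1/3.41)/(4πk) = 0.03678/(4π·0.0534) = 0.05481 K/W
  R_conv,out = 1/(4πr²h) = 1/(4π·3.41²·5.30) = 0.001291 K/W
ΣR = 3.674×10^-6 + 0.05481 + 0.001291 = 0.05610 K/W
Q = ΔT/ΣR = (313.1 K − 287 K)/0.05610 = 465 W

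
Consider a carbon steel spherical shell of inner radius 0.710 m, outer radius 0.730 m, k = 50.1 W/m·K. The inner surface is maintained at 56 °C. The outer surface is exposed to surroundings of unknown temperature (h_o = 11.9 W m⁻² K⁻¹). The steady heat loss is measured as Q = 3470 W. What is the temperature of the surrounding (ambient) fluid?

Sum the resistances:
  R_carbon steel = (1/0.710 − 1/0.730)/(4πk) = 0.03859/(4π·50.1) = 6.129×10^-5 K/W
  R_conv,out = 1/(4πr²h) = 1/(4π·0.730²·11.9) = 0.01255 K/W
ΣR = 0.01261 K/W
ΔT = Q·ΣR = 3470 × 0.01261 = 43.76 K
Heat flows outward, so T_out = T_in − ΔT = 56 − 43.76 = 12.2 °C

T_out = 12.2 °C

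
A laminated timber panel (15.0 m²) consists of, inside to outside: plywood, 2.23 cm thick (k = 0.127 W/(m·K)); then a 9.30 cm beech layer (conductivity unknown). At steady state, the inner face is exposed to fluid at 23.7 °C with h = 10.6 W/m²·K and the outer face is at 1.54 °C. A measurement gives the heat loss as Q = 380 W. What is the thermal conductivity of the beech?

ΣR = ΔT/Q = |23.7 − 1.54|/380 = 0.05832 K/W
Known resistances:
  R_conv,in = 1/(hA) = 1/(10.6·15.0) = 0.006289 K/W
  R_plywood = L/(kA) = 0.0223/(0.127·15.0) = 0.01171 K/W
R_beech = ΣR − ΣR_known = 0.05832 − 0.01800 = 0.04032 K/W
L/(kA) = 0.04032 ⇒ k = 0.0930/(0.04032·15.0) = 0.154 W/m·K

k = 0.154 W/m·K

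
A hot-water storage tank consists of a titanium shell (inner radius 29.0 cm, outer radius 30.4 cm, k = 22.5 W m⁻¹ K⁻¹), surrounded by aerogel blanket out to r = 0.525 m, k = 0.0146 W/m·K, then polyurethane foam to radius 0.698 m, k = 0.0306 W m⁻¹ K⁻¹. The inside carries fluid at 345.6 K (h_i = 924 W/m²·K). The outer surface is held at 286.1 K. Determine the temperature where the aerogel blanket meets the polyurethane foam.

T = 294.4 K

Series thermal resistances, inner to outer:
  R_conv,in = 1/(4πr²h) = 1/(4π·0.290²·924) = 0.001024 K/W
  R_titanium = (1/0.290 − 1/0.304)/(4πk) = 0.1588/(4π·22.5) = 5.616×10^-4 K/W
  R_aerogel blanket = (1/0.304 − 1/0.525)/(4πk) = 1.385/(4π·0.0146) = 7.547 K/W
  R_polyurethane foam = (1/0.525 − 1/0.698)/(4πk) = 0.4721/(4π·0.0306) = 1.228 K/W
ΣR = 0.001024 + 5.616×10^-4 + 7.547 + 1.228 = 8.777 K/W
Q = ΔT/ΣR = (345.6 K − 286.1 K)/8.777 = 6.779 W
From the inner boundary to the aerogel blanket/polyurethane foam interface, ΣR_partial = 7.549 K/W.
T_interface = T_in − Q·ΣR_partial = 345.6 K − (6.779)(7.549) = 294.4 K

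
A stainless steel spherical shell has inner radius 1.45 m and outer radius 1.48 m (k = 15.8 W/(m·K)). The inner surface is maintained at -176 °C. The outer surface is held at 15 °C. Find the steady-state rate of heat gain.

Q = 4πk·ΔT/(1/r₁ − 1/r₂) = 4π × 15.8 × 191 / (1/1.45 − 1/1.48) = 2.71×10^6 W

Q = 2.71×10^6 W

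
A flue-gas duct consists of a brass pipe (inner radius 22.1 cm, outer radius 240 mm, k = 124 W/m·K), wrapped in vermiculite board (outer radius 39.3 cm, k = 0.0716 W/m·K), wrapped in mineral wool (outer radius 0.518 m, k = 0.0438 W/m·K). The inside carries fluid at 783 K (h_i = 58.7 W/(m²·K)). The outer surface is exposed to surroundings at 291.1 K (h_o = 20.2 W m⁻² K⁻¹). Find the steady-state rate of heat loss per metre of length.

Q' = 231 W/m

Treat each layer as a resistance in series:
  R'_conv,in = 1/(2πr h) = 1/(2π·0.221·58.7) = 0.01227 m·K/W
  R'_brass = ln(0.240/0.221)/(2πk) = 0.08248/(2π·124) = 1.059×10^-4 m·K/W
  R'_vermiculite board = ln(0.393/0.240)/(2πk) = 0.4932/(2π·0.0716) = 1.096 m·K/W
  R'_mineral wool = ln(0.518/0.393)/(2πk) = 0.2762/(2π·0.0438) = 1.003 m·K/W
  R'_conv,out = 1/(2πr h) = 1/(2π·0.518·20.2) = 0.01521 m·K/W
ΣR = 0.01227 + 1.059×10^-4 + 1.096 + 1.003 + 0.01521 = 2.127 m·K/W
Q' = ΔT/ΣR = (783 K − 291.1 K)/2.127 = 231 W/m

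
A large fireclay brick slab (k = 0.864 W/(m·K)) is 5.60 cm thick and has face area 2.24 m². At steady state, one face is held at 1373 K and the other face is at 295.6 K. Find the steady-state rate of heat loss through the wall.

Q = kA·ΔT/L = 0.864 × 2.24 × |1373 K − 295.6 K| / 0.0560 = 37200 W

Q = 37.2 kW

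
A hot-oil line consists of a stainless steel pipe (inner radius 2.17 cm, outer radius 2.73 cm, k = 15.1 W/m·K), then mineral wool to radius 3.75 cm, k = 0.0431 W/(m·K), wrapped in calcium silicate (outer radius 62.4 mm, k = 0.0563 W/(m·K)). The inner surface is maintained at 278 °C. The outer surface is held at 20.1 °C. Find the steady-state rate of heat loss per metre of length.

Q' = 98.7 W/m

Resistance network (inner→outer):
  R'_stainless steel = ln(0.0273/0.0217)/(2πk) = 0.2296/(2π·15.1) = 0.002420 m·K/W
  R'_mineral wool = ln(0.0375/0.0273)/(2πk) = 0.3175/(2π·0.0431) = 1.172 m·K/W
  R'_calcium silicate = ln(0.0624/0.0375)/(2πk) = 0.5092/(2π·0.0563) = 1.440 m·K/W
ΣR = 0.002420 + 1.172 + 1.440 = 2.614 m·K/W
Q' = ΔT/ΣR = (278 °C − 20.1 °C)/2.614 = 98.7 W/m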